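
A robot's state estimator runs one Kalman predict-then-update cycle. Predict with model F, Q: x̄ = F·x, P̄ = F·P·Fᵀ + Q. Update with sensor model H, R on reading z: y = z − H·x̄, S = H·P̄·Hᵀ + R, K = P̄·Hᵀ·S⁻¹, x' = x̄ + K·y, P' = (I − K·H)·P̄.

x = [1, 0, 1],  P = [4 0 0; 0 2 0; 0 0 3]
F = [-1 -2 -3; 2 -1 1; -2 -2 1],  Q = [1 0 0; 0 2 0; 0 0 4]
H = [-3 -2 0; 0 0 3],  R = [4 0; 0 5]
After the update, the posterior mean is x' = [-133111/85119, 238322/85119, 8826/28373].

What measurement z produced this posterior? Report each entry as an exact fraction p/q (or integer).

x̄ = F·x = [-4, 3, -1]
P̄ = F·P·Fᵀ + Q = [40 -13 7; -13 23 -9; 7 -9 31]
S = H·P̄·Hᵀ + R = [300 -9; -9 284]
K = P̄·Hᵀ·S⁻¹ = [-26507/85119 1818/28373; -2231/85119 -2721/28373; -5/28373 9291/28373]
x' − x̄ = [207365/85119, -17035/85119, 37199/28373] = K·y
y = (KᵀK)⁻¹·Kᵀ·(x' − x̄) = [-7, 4]
z = y + H·x̄ = [-7, 4] + [6, -3] = [-1, 1]

z = [-1, 1]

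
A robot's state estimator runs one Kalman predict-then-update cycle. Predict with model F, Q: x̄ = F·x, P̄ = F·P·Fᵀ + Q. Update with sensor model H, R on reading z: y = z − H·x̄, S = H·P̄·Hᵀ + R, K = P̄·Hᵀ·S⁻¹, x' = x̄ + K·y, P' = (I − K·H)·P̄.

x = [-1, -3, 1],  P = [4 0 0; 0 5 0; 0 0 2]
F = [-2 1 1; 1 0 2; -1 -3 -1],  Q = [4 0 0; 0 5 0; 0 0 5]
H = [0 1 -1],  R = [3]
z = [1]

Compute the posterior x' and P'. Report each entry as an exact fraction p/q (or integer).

x̄ = F·x = [0, 1, 9]
P̄ = F·P·Fᵀ + Q = [27 -4 -9; -4 17 -8; -9 -8 56]
y = z − H·x̄ = [9]
S = H·P̄·Hᵀ + R = [92]
K = P̄·Hᵀ·S⁻¹ = [5/92; 25/92; -16/23]
x' = x̄ + K·y = [45/92, 317/92, 63/23]
P' = (I − K·H)·P̄ = [2459/92 -493/92 -127/23; -493/92 939/92 216/23; -127/23 216/23 264/23]

x' = [45/92, 317/92, 63/23]
P' = [2459/92 -493/92 -127/23; -493/92 939/92 216/23; -127/23 216/23 264/23]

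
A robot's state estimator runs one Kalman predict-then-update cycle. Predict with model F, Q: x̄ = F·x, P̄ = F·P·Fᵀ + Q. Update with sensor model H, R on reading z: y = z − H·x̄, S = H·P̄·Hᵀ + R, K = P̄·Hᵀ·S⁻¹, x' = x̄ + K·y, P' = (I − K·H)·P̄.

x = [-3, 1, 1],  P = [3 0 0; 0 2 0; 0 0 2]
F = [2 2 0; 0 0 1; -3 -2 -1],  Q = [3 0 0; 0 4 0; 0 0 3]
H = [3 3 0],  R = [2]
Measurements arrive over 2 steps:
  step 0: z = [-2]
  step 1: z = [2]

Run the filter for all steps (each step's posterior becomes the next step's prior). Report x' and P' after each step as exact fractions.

step 0: x' = [-569/263, 389/263, 990/263], P' = [1288/263 -1242/263 -1042/263; -1242/263 1254/263 986/263; -1042/263 986/263 3464/263]
step 1: x' = [-80316/48343, 113454/48343, 28027/48343], P' = [159398/48343 -157580/48343 39482/48343; -157580/48343 166388/48343 -44526/48343; 39482/48343 -44526/48343 453077/48343]

step 0: x̄ = F·x = [-4, 1, 6]
step 0: P̄ = F·P·Fᵀ + Q = [23 0 -26; 0 6 -2; -26 -2 40]
step 0: y = z − H·x̄ = [7]
step 0: S = H·P̄·Hᵀ + R = [263]
step 0: K = P̄·Hᵀ·S⁻¹ = [69/263; 18/263; -84/263]
step 0: x' = x̄ + K·y = [-569/263, 389/263, 990/263]
step 0: P' = (I − K·H)·P̄ = [1288/263 -1242/263 -1042/263; -1242/263 1254/263 986/263; -1042/263 986/263 3464/263]
step 1: x̄ = F·x = [-360/263, 990/263, -61/263]
step 1: P̄ = F·P·Fᵀ + Q = [1021/263 -112/263 -212/263; -112/263 4516/263 -2310/263; -212/263 -2310/263 3649/263]
step 1: y = z − H·x̄ = [-1364/263]
step 1: S = H·P̄·Hᵀ + R = [48343/263]
step 1: K = P̄·Hᵀ·S⁻¹ = [2727/48343; 13212/48343; -7566/48343]
step 1: x' = x̄ + K·y = [-80316/48343, 113454/48343, 28027/48343]
step 1: P' = (I − K·H)·P̄ = [159398/48343 -157580/48343 39482/48343; -157580/48343 166388/48343 -44526/48343; 39482/48343 -44526/48343 453077/48343]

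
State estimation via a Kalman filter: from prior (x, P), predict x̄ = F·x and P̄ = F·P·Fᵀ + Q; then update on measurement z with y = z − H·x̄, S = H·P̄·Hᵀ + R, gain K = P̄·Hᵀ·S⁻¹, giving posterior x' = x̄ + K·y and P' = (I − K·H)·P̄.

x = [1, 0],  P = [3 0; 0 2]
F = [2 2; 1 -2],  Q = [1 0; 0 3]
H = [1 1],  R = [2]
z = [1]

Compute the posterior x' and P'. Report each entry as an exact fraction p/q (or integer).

x' = [28/33, 3/11]
P' = [332/33 -98/11; -98/11 106/11]

x̄ = F·x = [2, 1]
P̄ = F·P·Fᵀ + Q = [21 -2; -2 14]
y = z − H·x̄ = [-2]
S = H·P̄·Hᵀ + R = [33]
K = P̄·Hᵀ·S⁻¹ = [19/33; 4/11]
x' = x̄ + K·y = [28/33, 3/11]
P' = (I − K·H)·P̄ = [332/33 -98/11; -98/11 106/11]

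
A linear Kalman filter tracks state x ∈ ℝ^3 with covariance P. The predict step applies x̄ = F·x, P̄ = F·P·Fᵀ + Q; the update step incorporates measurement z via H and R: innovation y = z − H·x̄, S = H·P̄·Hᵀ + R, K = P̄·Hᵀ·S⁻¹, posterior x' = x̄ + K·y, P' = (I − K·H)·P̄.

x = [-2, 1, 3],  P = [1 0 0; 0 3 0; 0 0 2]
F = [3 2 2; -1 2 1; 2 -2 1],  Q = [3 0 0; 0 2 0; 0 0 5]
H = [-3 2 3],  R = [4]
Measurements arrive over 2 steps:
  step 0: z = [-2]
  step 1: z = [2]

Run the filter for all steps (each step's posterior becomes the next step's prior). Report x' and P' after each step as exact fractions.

step 0: x̄ = F·x = [2, 7, -3]
step 0: P̄ = F·P·Fᵀ + Q = [32 13 -2; 13 17 -12; -2 -12 23]
step 0: y = z − H·x̄ = [-1]
step 0: S = H·P̄·Hᵀ + R = [303]
step 0: K = P̄·Hᵀ·S⁻¹ = [-76/303; -41/303; 17/101]
step 0: x' = x̄ + K·y = [682/303, 2162/303, -320/101]
step 0: P' = (I − K·H)·P̄ = [3920/303 823/303 1090/101; 823/303 3470/303 -515/101; 1090/101 -515/101 1456/101]
step 1: x̄ = F·x = [4450/303, 894/101, -3920/303]
step 1: P̄ = F·P·Fᵀ + Q = [104297/303 2716/101 42710/303; 2716/101 2254/101 -3048/101; 42710/303 -3048/101 48119/303]
step 1: y = z − H·x̄ = [6784/101]
step 1: S = H·P̄·Hᵀ + R = [141240/101]
step 1: K = P̄·Hᵀ·S⁻¹ = [-1021/2568; -1598/17655; -229/47080]
step 1: x' = x̄ + K·y = [-1286/107, 48938/17655, -234176/17655]
step 1: P' = (I − K·H)·P̄ = [316277/2568 -7522/321 355033/2568; -7522/321 191738/17655 -181222/5885; 355033/2568 -181222/5885 22425451/141240]

step 0: x' = [682/303, 2162/303, -320/101], P' = [3920/303 823/303 1090/101; 823/303 3470/303 -515/101; 1090/101 -515/101 1456/101]
step 1: x' = [-1286/107, 48938/17655, -234176/17655], P' = [316277/2568 -7522/321 355033/2568; -7522/321 191738/17655 -181222/5885; 355033/2568 -181222/5885 22425451/141240]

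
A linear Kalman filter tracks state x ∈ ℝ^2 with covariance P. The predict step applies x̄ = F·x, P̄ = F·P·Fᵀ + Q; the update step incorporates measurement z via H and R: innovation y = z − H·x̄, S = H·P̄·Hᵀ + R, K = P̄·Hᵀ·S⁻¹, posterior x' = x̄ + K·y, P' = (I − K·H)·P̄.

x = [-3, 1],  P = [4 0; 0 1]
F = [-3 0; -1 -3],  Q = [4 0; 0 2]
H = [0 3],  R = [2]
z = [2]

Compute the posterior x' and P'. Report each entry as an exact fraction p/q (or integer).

x' = [1305/137, 90/137]
P' = [4184/137 24/137; 24/137 30/137]

x̄ = F·x = [9, 0]
P̄ = F·P·Fᵀ + Q = [40 12; 12 15]
y = z − H·x̄ = [2]
S = H·P̄·Hᵀ + R = [137]
K = P̄·Hᵀ·S⁻¹ = [36/137; 45/137]
x' = x̄ + K·y = [1305/137, 90/137]
P' = (I − K·H)·P̄ = [4184/137 24/137; 24/137 30/137]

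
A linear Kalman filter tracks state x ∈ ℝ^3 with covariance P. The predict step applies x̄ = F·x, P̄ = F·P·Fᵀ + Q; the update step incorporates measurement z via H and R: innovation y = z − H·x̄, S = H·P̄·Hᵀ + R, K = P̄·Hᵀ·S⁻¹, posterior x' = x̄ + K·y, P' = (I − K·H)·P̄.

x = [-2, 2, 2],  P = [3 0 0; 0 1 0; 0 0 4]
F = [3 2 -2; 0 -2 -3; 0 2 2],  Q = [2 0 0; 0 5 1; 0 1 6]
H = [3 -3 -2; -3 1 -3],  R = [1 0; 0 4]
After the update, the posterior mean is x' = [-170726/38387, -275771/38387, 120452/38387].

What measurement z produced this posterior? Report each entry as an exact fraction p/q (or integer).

x̄ = F·x = [-6, -10, 8]
P̄ = F·P·Fᵀ + Q = [49 20 -12; 20 45 -27; -12 -27 26]
S = H·P̄·Hᵀ + R = [411 -333; -333 550]
K = P̄·Hᵀ·S⁻¹ = [10249/38387 -146/38387; 3476/38387 6711/38387; -26827/115161 -10230/38387]
x' − x̄ = [59596/38387, 108099/38387, -186644/38387] = K·y
y = (KᵀK)⁻¹·Kᵀ·(x' − x̄) = [6, 13]
z = y + H·x̄ = [6, 13] + [-4, -16] = [2, -3]

z = [2, -3]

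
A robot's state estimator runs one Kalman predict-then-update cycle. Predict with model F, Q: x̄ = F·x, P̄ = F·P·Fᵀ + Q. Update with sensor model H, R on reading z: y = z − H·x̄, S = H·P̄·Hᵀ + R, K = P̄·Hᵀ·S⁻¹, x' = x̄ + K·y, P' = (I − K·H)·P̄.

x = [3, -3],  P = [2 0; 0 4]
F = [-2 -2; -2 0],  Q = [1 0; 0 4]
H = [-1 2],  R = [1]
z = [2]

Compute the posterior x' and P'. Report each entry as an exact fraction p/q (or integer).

x̄ = F·x = [0, -6]
P̄ = F·P·Fᵀ + Q = [25 8; 8 12]
y = z − H·x̄ = [14]
S = H·P̄·Hᵀ + R = [42]
K = P̄·Hᵀ·S⁻¹ = [-3/14; 8/21]
x' = x̄ + K·y = [-3, -2/3]
P' = (I − K·H)·P̄ = [323/14 80/7; 80/7 124/21]

x' = [-3, -2/3]
P' = [323/14 80/7; 80/7 124/21]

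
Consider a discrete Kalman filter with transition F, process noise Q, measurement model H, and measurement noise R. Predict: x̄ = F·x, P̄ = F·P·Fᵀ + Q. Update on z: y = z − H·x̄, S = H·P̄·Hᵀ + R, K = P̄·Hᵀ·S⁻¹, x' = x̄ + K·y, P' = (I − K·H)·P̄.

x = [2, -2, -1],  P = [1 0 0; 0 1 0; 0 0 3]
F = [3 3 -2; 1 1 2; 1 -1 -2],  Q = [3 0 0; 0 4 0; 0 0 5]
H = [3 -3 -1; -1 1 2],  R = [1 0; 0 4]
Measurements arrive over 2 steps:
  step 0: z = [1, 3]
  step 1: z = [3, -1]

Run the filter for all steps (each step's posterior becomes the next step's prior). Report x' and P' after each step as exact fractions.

step 0: x̄ = F·x = [2, -2, 6]
step 0: P̄ = F·P·Fᵀ + Q = [33 -6 12; -6 18 -12; 12 -12 19]
step 0: y = z − H·x̄ = [-5, -5]
step 0: S = H·P̄·Hᵀ + R = [443 -59; -59 47]
step 0: K = P̄·Hᵀ·S⁻¹ = [135/578 -15/578; -47/289 -59/289; 3317/17340 9329/17340]
step 0: x' = x̄ + K·y = [278/289, -48/289, 4081/1734]
step 0: P' = (I − K·H)·P̄ = [2337/289 2316/289 -9/578; 2316/289 2382/289 -151/289; -9/578 -151/289 23053/17340]
step 1: x̄ = F·x = [-2011/867, 4771/867, -3103/867]
step 1: P̄ = F·P·Fᵀ + Q = [1326433/4335 388412/4335 30628/4335; 388412/4335 171328/4335 -14668/4335; 30628/4335 -14668/4335 37243/4335]
step 1: y = z − H·x̄ = [19844/867, -481/289]
step 1: S = H·P̄·Hᵀ + R = [1251647/867 -128015/289; -128015/289 47071/289]
step 1: K = P̄·Hᵀ·S⁻¹ = [6498269/16873279 -3279814/16873279; -69182/16873279 -6077002/16873279; 5799361/33746558 17167173/33746558]
step 1: x' = x̄ + K·y = [115054507/16873279, 101382561/16873279, -16615087/33746558]
step 1: P' = (I − K·H)·P̄ = [1635684646/84366395 1635807364/84366395 -32859499/84366395; 1635807364/84366395 1660253736/84366395 -72993206/84366395; -32859499/84366395 -72993206/84366395 211805437/168732790]

step 0: x' = [278/289, -48/289, 4081/1734], P' = [2337/289 2316/289 -9/578; 2316/289 2382/289 -151/289; -9/578 -151/289 23053/17340]
step 1: x' = [115054507/16873279, 101382561/16873279, -16615087/33746558], P' = [1635684646/84366395 1635807364/84366395 -32859499/84366395; 1635807364/84366395 1660253736/84366395 -72993206/84366395; -32859499/84366395 -72993206/84366395 211805437/168732790]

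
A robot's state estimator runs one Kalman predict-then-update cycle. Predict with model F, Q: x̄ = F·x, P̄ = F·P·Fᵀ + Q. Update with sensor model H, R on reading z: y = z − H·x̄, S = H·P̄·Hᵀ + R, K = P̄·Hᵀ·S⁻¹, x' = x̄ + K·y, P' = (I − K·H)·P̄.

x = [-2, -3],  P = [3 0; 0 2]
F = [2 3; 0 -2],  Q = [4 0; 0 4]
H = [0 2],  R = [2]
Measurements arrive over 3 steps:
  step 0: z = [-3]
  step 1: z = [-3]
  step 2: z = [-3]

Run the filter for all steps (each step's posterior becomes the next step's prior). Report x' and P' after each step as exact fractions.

step 0: x̄ = F·x = [-13, 6]
step 0: P̄ = F·P·Fᵀ + Q = [34 -12; -12 12]
step 0: y = z − H·x̄ = [-15]
step 0: S = H·P̄·Hᵀ + R = [50]
step 0: K = P̄·Hᵀ·S⁻¹ = [-12/25; 12/25]
step 0: x' = x̄ + K·y = [-29/5, -6/5]
step 0: P' = (I − K·H)·P̄ = [562/25 -12/25; -12/25 12/25]
step 1: x̄ = F·x = [-76/5, 12/5]
step 1: P̄ = F·P·Fᵀ + Q = [2312/25 -24/25; -24/25 148/25]
step 1: y = z − H·x̄ = [-39/5]
step 1: S = H·P̄·Hᵀ + R = [642/25]
step 1: K = P̄·Hᵀ·S⁻¹ = [-8/107; 148/321]
step 1: x' = x̄ + K·y = [-1564/107, -128/107]
step 1: P' = (I − K·H)·P̄ = [9880/107 -8/107; -8/107 148/321]
step 2: x̄ = F·x = [-3512/107, 256/107]
step 2: P̄ = F·P·Fᵀ + Q = [40296/107 -264/107; -264/107 1876/321]
step 2: y = z − H·x̄ = [-833/107]
step 2: S = H·P̄·Hᵀ + R = [8146/321]
step 2: K = P̄·Hᵀ·S⁻¹ = [-792/4073; 1876/4073]
step 2: x' = x̄ + K·y = [-127520/4073, -4860/4073]
step 2: P' = (I − K·H)·P̄ = [1529976/4073 -792/4073; -792/4073 1876/4073]

step 0: x' = [-29/5, -6/5], P' = [562/25 -12/25; -12/25 12/25]
step 1: x' = [-1564/107, -128/107], P' = [9880/107 -8/107; -8/107 148/321]
step 2: x' = [-127520/4073, -4860/4073], P' = [1529976/4073 -792/4073; -792/4073 1876/4073]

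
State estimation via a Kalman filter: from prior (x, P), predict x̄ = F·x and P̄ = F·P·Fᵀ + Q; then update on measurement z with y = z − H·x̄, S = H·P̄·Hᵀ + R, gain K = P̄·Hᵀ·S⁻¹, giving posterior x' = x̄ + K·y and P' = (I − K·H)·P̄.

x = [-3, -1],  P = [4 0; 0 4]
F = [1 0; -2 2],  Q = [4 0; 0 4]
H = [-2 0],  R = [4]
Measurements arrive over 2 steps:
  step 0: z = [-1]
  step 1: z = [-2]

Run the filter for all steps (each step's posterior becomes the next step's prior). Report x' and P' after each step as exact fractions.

step 0: x' = [1/9, 8/9], P' = [8/9 -8/9; -8/9 260/9]
step 1: x' = [45/53, 54/53], P' = [44/53 -32/53; -32/53 6788/53]

step 0: x̄ = F·x = [-3, 4]
step 0: P̄ = F·P·Fᵀ + Q = [8 -8; -8 36]
step 0: y = z − H·x̄ = [-7]
step 0: S = H·P̄·Hᵀ + R = [36]
step 0: K = P̄·Hᵀ·S⁻¹ = [-4/9; 4/9]
step 0: x' = x̄ + K·y = [1/9, 8/9]
step 0: P' = (I − K·H)·P̄ = [8/9 -8/9; -8/9 260/9]
step 1: x̄ = F·x = [1/9, 14/9]
step 1: P̄ = F·P·Fᵀ + Q = [44/9 -32/9; -32/9 1172/9]
step 1: y = z − H·x̄ = [-16/9]
step 1: S = H·P̄·Hᵀ + R = [212/9]
step 1: K = P̄·Hᵀ·S⁻¹ = [-22/53; 16/53]
step 1: x' = x̄ + K·y = [45/53, 54/53]
step 1: P' = (I − K·H)·P̄ = [44/53 -32/53; -32/53 6788/53]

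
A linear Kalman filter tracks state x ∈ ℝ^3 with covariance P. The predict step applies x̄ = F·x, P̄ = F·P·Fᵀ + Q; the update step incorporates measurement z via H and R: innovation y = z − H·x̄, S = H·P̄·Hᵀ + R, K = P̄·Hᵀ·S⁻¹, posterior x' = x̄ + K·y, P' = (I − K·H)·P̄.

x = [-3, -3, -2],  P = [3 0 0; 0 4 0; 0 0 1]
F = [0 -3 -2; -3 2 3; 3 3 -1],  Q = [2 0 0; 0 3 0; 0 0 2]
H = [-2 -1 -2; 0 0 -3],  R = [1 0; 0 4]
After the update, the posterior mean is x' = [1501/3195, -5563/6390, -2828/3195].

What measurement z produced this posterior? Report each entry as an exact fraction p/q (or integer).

x̄ = F·x = [13, -3, -16]
P̄ = F·P·Fᵀ + Q = [42 -30 -34; -30 55 -6; -34 -6 66]
S = H·P̄·Hᵀ + R = [72 174; 174 598]
K = P̄·Hᵀ·S⁻¹ = [-2344/3195 409/1065; 3517/6390 -277/2130; -58/3195 -347/1065]
x' − x̄ = [-40034/3195, 13607/6390, 48292/3195] = K·y
y = (KᵀK)⁻¹·Kᵀ·(x' − x̄) = [-7, -46]
z = y + H·x̄ = [-7, -46] + [9, 48] = [2, 2]

z = [2, 2]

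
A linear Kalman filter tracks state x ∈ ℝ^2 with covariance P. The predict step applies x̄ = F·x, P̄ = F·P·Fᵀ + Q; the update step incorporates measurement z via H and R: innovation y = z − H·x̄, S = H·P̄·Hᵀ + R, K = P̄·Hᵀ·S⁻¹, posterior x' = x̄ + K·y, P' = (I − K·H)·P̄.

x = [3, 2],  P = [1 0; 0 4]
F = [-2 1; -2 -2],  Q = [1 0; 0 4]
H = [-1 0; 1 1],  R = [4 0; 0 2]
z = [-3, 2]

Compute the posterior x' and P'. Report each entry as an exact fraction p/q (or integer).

x̄ = F·x = [-4, -10]
P̄ = F·P·Fᵀ + Q = [9 -4; -4 24]
y = z − H·x̄ = [-7, 16]
S = H·P̄·Hᵀ + R = [13 -5; -5 27]
K = P̄·Hᵀ·S⁻¹ = [-109/163 10/163; 104/163 140/163]
x' = x̄ + K·y = [271/163, -118/163]
P' = (I − K·H)·P̄ = [436/163 -416/163; -416/163 696/163]

x' = [271/163, -118/163]
P' = [436/163 -416/163; -416/163 696/163]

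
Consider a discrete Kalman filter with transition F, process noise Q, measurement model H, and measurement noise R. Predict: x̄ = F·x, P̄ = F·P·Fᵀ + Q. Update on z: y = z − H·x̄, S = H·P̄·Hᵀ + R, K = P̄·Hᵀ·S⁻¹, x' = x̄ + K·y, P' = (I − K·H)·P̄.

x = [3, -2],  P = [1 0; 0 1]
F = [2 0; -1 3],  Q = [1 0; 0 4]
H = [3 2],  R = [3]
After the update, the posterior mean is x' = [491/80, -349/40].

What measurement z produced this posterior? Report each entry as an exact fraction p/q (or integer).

z = [1]

x̄ = F·x = [6, -9]
P̄ = F·P·Fᵀ + Q = [5 -2; -2 14]
S = H·P̄·Hᵀ + R = [80]
K = P̄·Hᵀ·S⁻¹ = [11/80; 11/40]
x' − x̄ = [11/80, 11/40] = K·y
y = (KᵀK)⁻¹·Kᵀ·(x' − x̄) = [1]
z = y + H·x̄ = [1] + [0] = [1]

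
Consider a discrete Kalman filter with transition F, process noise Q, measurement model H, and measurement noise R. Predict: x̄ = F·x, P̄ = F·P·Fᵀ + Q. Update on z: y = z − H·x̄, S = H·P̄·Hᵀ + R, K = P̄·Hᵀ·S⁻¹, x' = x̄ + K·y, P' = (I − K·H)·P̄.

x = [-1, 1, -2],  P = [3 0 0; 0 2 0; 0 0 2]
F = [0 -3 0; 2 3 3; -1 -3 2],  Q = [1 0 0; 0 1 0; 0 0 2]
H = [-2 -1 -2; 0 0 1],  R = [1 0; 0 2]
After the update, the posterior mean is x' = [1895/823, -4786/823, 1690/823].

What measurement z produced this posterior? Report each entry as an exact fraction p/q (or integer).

z = [-3, 2]

x̄ = F·x = [-3, -5, -6]
P̄ = F·P·Fᵀ + Q = [19 -18 18; -18 49 -12; 18 -12 31]
S = H·P̄·Hᵀ + R = [274 -86; -86 33]
K = P̄·Hᵀ·S⁻¹ = [-150/823 58/823; -669/1646 -1171/823; -86/823 549/823]
x' − x̄ = [4364/823, -671/823, 6628/823] = K·y
y = (KᵀK)⁻¹·Kᵀ·(x' − x̄) = [-26, 8]
z = y + H·x̄ = [-26, 8] + [23, -6] = [-3, 2]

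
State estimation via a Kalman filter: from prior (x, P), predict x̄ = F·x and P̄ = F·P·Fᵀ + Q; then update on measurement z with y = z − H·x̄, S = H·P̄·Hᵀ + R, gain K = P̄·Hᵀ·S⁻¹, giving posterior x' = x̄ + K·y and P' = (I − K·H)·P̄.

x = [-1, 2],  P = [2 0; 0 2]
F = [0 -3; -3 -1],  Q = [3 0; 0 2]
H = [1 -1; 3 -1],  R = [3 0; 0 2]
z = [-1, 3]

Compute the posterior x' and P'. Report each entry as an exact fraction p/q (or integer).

x' = [3792/2297, 5249/2297]
P' = [2256/2297 4722/2297; 4722/2297 12486/2297]

x̄ = F·x = [-6, 1]
P̄ = F·P·Fᵀ + Q = [21 6; 6 22]
y = z − H·x̄ = [6, 22]
S = H·P̄·Hᵀ + R = [34 61; 61 177]
K = P̄·Hᵀ·S⁻¹ = [-822/2297 1023/2297; -2588/2297 840/2297]
x' = x̄ + K·y = [3792/2297, 5249/2297]
P' = (I − K·H)·P̄ = [2256/2297 4722/2297; 4722/2297 12486/2297]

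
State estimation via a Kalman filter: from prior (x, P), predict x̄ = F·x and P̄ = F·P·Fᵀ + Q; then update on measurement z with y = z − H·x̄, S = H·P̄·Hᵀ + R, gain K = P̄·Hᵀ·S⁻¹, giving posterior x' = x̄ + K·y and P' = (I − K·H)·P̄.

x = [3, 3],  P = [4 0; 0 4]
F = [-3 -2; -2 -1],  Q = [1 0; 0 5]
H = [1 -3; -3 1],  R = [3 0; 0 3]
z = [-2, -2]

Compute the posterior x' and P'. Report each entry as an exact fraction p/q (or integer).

x̄ = F·x = [-15, -9]
P̄ = F·P·Fᵀ + Q = [53 32; 32 25]
y = z − H·x̄ = [-14, -38]
S = H·P̄·Hᵀ + R = [89 86; 86 313]
K = P̄·Hᵀ·S⁻¹ = [-2537/20461 -7605/20461; -7353/20461 -2621/20461]
x' = x̄ + K·y = [17593/20461, 18391/20461]
P' = (I − K·H)·P̄ = [9507/20461 5706/20461; 5706/20461 9255/20461]

x' = [17593/20461, 18391/20461]
P' = [9507/20461 5706/20461; 5706/20461 9255/20461]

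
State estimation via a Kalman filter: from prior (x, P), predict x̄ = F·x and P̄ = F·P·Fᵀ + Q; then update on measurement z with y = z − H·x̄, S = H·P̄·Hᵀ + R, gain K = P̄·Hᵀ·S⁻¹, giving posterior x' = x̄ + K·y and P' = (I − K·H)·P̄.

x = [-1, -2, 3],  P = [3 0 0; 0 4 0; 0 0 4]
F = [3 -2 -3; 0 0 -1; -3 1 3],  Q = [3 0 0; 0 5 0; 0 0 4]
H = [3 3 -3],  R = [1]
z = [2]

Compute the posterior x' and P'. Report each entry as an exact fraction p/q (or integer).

x' = [6823/3169, -3072/3169, 1660/3169]
P' = [14833/3169 -10977/3169 3691/3169; -10977/3169 18720/3169 7710/3169; 3691/3169 7710/3169 11555/3169]

x̄ = F·x = [-8, -3, 10]
P̄ = F·P·Fᵀ + Q = [82 12 -71; 12 9 -12; -71 -12 71]
y = z − H·x̄ = [65]
S = H·P̄·Hᵀ + R = [3169]
K = P̄·Hᵀ·S⁻¹ = [495/3169; 99/3169; -462/3169]
x' = x̄ + K·y = [6823/3169, -3072/3169, 1660/3169]
P' = (I − K·H)·P̄ = [14833/3169 -10977/3169 3691/3169; -10977/3169 18720/3169 7710/3169; 3691/3169 7710/3169 11555/3169]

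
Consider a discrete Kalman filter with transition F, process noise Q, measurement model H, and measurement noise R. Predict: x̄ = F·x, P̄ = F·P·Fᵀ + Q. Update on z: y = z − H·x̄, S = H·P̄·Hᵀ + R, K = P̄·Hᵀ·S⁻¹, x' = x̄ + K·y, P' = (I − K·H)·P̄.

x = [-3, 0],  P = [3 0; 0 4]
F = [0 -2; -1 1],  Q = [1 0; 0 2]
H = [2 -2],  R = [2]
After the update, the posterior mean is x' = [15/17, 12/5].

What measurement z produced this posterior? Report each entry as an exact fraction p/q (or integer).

x̄ = F·x = [0, 3]
P̄ = F·P·Fᵀ + Q = [17 -8; -8 9]
S = H·P̄·Hᵀ + R = [170]
K = P̄·Hᵀ·S⁻¹ = [5/17; -1/5]
x' − x̄ = [15/17, -3/5] = K·y
y = (KᵀK)⁻¹·Kᵀ·(x' − x̄) = [3]
z = y + H·x̄ = [3] + [-6] = [-3]

z = [-3]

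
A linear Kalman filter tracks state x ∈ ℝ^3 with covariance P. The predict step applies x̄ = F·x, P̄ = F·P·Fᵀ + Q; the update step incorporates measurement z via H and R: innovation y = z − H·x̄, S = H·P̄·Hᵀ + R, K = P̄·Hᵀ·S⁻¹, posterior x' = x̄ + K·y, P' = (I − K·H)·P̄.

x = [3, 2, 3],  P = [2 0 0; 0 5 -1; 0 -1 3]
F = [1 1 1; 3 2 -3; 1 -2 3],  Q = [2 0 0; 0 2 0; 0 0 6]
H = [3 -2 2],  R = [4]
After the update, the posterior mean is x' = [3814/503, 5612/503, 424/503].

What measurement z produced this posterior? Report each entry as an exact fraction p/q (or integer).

x̄ = F·x = [8, 4, 8]
P̄ = F·P·Fᵀ + Q = [10 8 0; 8 79 -53; 0 -53 67]
S = H·P̄·Hᵀ + R = [1006]
K = P̄·Hᵀ·S⁻¹ = [7/503; -120/503; 120/503]
x' − x̄ = [-210/503, 3600/503, -3600/503] = K·y
y = (KᵀK)⁻¹·Kᵀ·(x' − x̄) = [-30]
z = y + H·x̄ = [-30] + [32] = [2]

z = [2]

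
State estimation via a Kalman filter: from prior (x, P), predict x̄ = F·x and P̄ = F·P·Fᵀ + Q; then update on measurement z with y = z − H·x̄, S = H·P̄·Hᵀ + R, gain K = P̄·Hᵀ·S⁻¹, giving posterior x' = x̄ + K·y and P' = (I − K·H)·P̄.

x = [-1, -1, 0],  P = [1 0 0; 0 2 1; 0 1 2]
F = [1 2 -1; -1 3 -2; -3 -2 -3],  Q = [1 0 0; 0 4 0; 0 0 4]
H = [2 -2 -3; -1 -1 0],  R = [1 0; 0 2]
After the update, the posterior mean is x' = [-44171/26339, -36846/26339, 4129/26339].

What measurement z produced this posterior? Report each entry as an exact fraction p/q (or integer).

z = [-1, 3]

x̄ = F·x = [-3, -2, 5]
P̄ = F·P·Fᵀ + Q = [8 8 -9; 8 19 -2; -9 -2 51]
S = H·P̄·Hᵀ + R = [588 -11; -11 45]
K = P̄·Hᵀ·S⁻¹ = [1039/26339 -9111/26339; -1017/26339 -16052/26339; -7394/26339 4631/26339]
x' − x̄ = [34846/26339, 15832/26339, -127566/26339] = K·y
y = (KᵀK)⁻¹·Kᵀ·(x' − x̄) = [16, -2]
z = y + H·x̄ = [16, -2] + [-17, 5] = [-1, 3]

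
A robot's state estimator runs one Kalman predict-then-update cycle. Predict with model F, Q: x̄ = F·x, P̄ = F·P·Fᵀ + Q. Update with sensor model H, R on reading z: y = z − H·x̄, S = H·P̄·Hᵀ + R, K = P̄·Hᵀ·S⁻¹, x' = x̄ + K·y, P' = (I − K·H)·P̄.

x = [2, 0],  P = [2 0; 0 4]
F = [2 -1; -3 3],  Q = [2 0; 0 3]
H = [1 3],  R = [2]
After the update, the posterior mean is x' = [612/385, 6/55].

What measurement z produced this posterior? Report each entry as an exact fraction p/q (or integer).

z = [2]

x̄ = F·x = [4, -6]
P̄ = F·P·Fᵀ + Q = [14 -24; -24 57]
S = H·P̄·Hᵀ + R = [385]
K = P̄·Hᵀ·S⁻¹ = [-58/385; 21/55]
x' − x̄ = [-928/385, 336/55] = K·y
y = (KᵀK)⁻¹·Kᵀ·(x' − x̄) = [16]
z = y + H·x̄ = [16] + [-14] = [2]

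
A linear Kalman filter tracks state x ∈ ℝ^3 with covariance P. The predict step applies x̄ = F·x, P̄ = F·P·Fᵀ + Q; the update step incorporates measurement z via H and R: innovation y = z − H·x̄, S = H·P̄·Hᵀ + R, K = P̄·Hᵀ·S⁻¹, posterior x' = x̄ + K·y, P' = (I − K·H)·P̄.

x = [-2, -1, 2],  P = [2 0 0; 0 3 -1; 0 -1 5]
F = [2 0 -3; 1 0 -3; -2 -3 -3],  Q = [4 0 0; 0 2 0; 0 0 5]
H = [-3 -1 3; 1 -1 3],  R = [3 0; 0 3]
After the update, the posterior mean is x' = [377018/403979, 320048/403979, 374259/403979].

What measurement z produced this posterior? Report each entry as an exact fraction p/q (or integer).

z = [-1, 3]

x̄ = F·x = [-10, -8, 1]
P̄ = F·P·Fᵀ + Q = [57 49 28; 49 49 32; 28 32 67]
S = H·P̄·Hᵀ + R = [766 219; 219 590]
K = P̄·Hᵀ·S⁻¹ = [-100388/403979 100256/403979; -80024/403979 95436/403979; 7007/403979 132287/403979]
x' − x̄ = [4416808/403979, 3551880/403979, -29720/403979] = K·y
y = (KᵀK)⁻¹·Kᵀ·(x' − x̄) = [-42, 2]
z = y + H·x̄ = [-42, 2] + [41, 1] = [-1, 3]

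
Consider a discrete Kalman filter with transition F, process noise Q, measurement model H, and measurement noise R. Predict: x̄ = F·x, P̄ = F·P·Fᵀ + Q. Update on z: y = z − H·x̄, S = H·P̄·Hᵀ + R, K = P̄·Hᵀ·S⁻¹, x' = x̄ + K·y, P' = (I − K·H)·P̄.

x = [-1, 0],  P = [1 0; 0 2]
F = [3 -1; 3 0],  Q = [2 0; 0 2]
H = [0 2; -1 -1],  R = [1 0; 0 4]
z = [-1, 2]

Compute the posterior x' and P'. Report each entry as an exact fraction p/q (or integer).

x̄ = F·x = [-3, -3]
P̄ = F·P·Fᵀ + Q = [13 9; 9 11]
y = z − H·x̄ = [5, -4]
S = H·P̄·Hᵀ + R = [45 -40; -40 46]
K = P̄·Hᵀ·S⁻¹ = [-26/235 -27/47; 106/235 -2/47]
x' = x̄ + K·y = [-59/47, -27/47]
P' = (I − K·H)·P̄ = [553/235 -13/235; -13/235 53/235]

x' = [-59/47, -27/47]
P' = [553/235 -13/235; -13/235 53/235]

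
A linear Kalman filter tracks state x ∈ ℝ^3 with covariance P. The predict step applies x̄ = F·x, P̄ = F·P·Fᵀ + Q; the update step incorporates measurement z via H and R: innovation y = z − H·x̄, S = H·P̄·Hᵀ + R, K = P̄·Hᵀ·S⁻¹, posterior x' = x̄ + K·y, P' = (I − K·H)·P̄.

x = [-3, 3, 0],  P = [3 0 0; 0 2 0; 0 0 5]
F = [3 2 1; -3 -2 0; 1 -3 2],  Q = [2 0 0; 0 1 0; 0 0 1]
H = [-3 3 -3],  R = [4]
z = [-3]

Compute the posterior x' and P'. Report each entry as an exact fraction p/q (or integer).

x' = [237/47, -165/47, -357/47]
P' = [5754/893 -5551/893 -11137/893; -5551/893 11340/893 16755/893; -11137/893 16755/893 27984/893]

x̄ = F·x = [-3, 3, -12]
P̄ = F·P·Fᵀ + Q = [42 -35 7; -35 36 3; 7 3 42]
y = z − H·x̄ = [-57]
S = H·P̄·Hᵀ + R = [1786]
K = P̄·Hᵀ·S⁻¹ = [-126/893; 102/893; -69/893]
x' = x̄ + K·y = [237/47, -165/47, -357/47]
P' = (I − K·H)·P̄ = [5754/893 -5551/893 -11137/893; -5551/893 11340/893 16755/893; -11137/893 16755/893 27984/893]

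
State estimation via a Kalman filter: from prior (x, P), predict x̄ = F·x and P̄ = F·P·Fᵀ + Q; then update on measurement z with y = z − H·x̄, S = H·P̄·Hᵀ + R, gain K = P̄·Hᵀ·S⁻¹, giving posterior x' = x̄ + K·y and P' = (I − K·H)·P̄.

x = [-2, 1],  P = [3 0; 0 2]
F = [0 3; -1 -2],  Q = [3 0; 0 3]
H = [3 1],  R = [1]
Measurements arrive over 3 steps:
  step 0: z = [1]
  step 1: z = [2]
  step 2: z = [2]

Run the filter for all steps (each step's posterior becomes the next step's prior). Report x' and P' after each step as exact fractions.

step 0: x̄ = F·x = [3, 0]
step 0: P̄ = F·P·Fᵀ + Q = [21 -12; -12 14]
step 0: y = z − H·x̄ = [-8]
step 0: S = H·P̄·Hᵀ + R = [132]
step 0: K = P̄·Hᵀ·S⁻¹ = [17/44; -1/6]
step 0: x' = x̄ + K·y = [-1/11, 4/3]
step 0: P' = (I − K·H)·P̄ = [57/44 -7/2; -7/2 31/3]
step 1: x̄ = F·x = [4, -85/33]
step 1: P̄ = F·P·Fᵀ + Q = [96 -103/2; -103/2 4175/132]
step 1: y = z − H·x̄ = [-245/33]
step 1: S = H·P̄·Hᵀ + R = [77567/132]
step 1: K = P̄·Hᵀ·S⁻¹ = [31218/77567; -331/1583]
step 1: x' = x̄ + K·y = [1602/1583, -1620/1583]
step 1: P' = (I − K·H)·P̄ = [63375/77567 -3243/1583; -3243/1583 9398/1583]
step 2: x̄ = F·x = [-4860/1583, 1638/1583]
step 2: P̄ = F·P·Fᵀ + Q = [89331/1583 -46659/1583; -46659/1583 1502456/77567]
step 2: y = z − H·x̄ = [16108/1583]
step 2: S = H·P̄·Hᵀ + R = [27257248/77567]
step 2: K = P̄·Hᵀ·S⁻¹ = [5422683/13628624; -5356417/27257248]
step 2: x' = x̄ + K·y = [3334407/3407156, -6575141/6814312]
step 2: P' = (I − K·H)·P̄ = [5443617/6814312 -27239019/13628624; -27239019/13628624 158077697/27257248]

step 0: x' = [-1/11, 4/3], P' = [57/44 -7/2; -7/2 31/3]
step 1: x' = [1602/1583, -1620/1583], P' = [63375/77567 -3243/1583; -3243/1583 9398/1583]
step 2: x' = [3334407/3407156, -6575141/6814312], P' = [5443617/6814312 -27239019/13628624; -27239019/13628624 158077697/27257248]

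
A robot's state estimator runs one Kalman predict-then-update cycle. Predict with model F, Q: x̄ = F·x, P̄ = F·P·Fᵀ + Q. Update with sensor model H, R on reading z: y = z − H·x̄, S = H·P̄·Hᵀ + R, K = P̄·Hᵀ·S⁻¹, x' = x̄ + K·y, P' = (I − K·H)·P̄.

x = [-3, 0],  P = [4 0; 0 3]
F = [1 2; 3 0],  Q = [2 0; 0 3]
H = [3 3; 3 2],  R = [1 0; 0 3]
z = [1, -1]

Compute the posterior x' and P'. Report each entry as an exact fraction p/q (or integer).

x' = [-718/1279, 2041/2558]
P' = [2892/1279 -3063/1279; -3063/1279 6735/2558]

x̄ = F·x = [-3, -9]
P̄ = F·P·Fᵀ + Q = [18 12; 12 39]
y = z − H·x̄ = [37, 26]
S = H·P̄·Hᵀ + R = [730 576; 576 465]
K = P̄·Hᵀ·S⁻¹ = [-513/1279 850/1279; 1827/2558 -818/1279]
x' = x̄ + K·y = [-718/1279, 2041/2558]
P' = (I − K·H)·P̄ = [2892/1279 -3063/1279; -3063/1279 6735/2558]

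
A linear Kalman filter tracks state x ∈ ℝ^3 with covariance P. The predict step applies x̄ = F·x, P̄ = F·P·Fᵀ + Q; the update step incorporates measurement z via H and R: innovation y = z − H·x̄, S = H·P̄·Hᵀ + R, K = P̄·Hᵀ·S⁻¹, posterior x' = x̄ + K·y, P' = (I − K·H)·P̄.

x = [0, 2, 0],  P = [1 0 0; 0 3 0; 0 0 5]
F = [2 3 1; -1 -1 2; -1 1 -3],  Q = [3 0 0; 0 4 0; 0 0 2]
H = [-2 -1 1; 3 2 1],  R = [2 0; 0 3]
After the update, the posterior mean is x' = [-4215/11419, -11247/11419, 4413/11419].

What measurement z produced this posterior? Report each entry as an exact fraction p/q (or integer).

z = [2, -3]

x̄ = F·x = [6, -2, 2]
P̄ = F·P·Fᵀ + Q = [39 -1 -8; -1 28 -32; -8 -32 51]
S = H·P̄·Hᵀ + R = [329 -272; -272 329]
K = P̄·Hᵀ·S⁻¹ = [1139/34257 12083/34257; -13370/34257 -8867/34257; 22507/34257 14755/34257]
x' − x̄ = [-72729/11419, 11591/11419, -18425/11419] = K·y
y = (KᵀK)⁻¹·Kᵀ·(x' − x̄) = [10, -19]
z = y + H·x̄ = [10, -19] + [-8, 16] = [2, -3]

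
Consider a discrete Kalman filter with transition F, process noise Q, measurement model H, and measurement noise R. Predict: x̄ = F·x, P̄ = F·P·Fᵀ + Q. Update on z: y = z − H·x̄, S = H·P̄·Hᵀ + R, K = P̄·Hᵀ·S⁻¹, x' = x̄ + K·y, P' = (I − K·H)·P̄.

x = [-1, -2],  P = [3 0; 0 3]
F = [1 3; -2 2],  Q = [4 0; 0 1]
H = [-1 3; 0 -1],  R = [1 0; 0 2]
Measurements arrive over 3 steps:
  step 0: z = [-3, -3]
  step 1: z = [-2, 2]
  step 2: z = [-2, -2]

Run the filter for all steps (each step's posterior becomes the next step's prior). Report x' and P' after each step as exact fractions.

step 0: x' = [1903/369, 937/1107], P' = [1498/123 1420/369; 1420/369 1462/1107]
step 1: x' = [-3416472/1297291, -2053714/1297291], P' = [4859076/1297291 1428216/1297291; 1428216/1297291 553166/1297291]
step 2: x' = [-403579094/510481801, -402616622/510481801], P' = [1879947830/510481801 554540940/510481801; 554540940/510481801 215962722/510481801]

step 0: x̄ = F·x = [-7, -2]
step 0: P̄ = F·P·Fᵀ + Q = [34 12; 12 25]
step 0: y = z − H·x̄ = [-4, -5]
step 0: S = H·P̄·Hᵀ + R = [188 -63; -63 27]
step 0: K = P̄·Hᵀ·S⁻¹ = [-26/41 -710/369; 14/123 -731/1107]
step 0: x' = x̄ + K·y = [1903/369, 937/1107]
step 0: P' = (I − K·H)·P̄ = [1498/123 1420/369; 1420/369 1462/1107]
step 1: x̄ = F·x = [2840/369, -9544/1107]
step 1: P̄ = F·P·Fᵀ + Q = [6292/123 -11744/369; -11744/369 26803/1107]
step 1: y = z − H·x̄ = [1294/41, -7330/1107]
step 1: S = H·P̄·Hᵀ + R = [18902/41 -4283/41; -4283/41 29017/1107]
step 1: K = P̄·Hᵀ·S⁻¹ = [-574428/1297291 -714108/1297291; 231282/1297291 -276583/1297291]
step 1: x' = x̄ + K·y = [-3416472/1297291, -2053714/1297291]
step 1: P' = (I − K·H)·P̄ = [4859076/1297291 1428216/1297291; 1428216/1297291 553166/1297291]
step 2: x̄ = F·x = [-9577614/1297291, 2725516/1297291]
step 2: P̄ = F·P·Fᵀ + Q = [23596030/1297291 -12112020/1297291; -12112020/1297291 11520531/1297291]
step 2: y = z − H·x̄ = [-20348744/1297291, 130934/1297291]
step 2: S = H·P̄·Hᵀ + R = [201250220/1297291 -46673613/1297291; -46673613/1297291 14115113/1297291]
step 2: K = P̄·Hᵀ·S⁻¹ = [-216325010/510481801 -277270470/510481801; 93347226/510481801 -107981361/510481801]
step 2: x' = x̄ + K·y = [-403579094/510481801, -402616622/510481801]
step 2: P' = (I − K·H)·P̄ = [1879947830/510481801 554540940/510481801; 554540940/510481801 215962722/510481801]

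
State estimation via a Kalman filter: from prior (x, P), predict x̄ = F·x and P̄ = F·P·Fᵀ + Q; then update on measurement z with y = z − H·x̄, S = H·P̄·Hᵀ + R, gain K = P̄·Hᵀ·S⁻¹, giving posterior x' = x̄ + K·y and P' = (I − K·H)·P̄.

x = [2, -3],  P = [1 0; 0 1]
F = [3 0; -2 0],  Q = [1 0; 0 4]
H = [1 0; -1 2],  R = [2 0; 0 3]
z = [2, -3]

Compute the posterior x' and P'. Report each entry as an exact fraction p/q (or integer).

x' = [189/86, -51/86]
P' = [103/86 35/86; 35/86 67/86]

x̄ = F·x = [6, -4]
P̄ = F·P·Fᵀ + Q = [10 -6; -6 8]
y = z − H·x̄ = [-4, 11]
S = H·P̄·Hᵀ + R = [12 -22; -22 69]
K = P̄·Hᵀ·S⁻¹ = [103/172 -11/86; 35/172 33/86]
x' = x̄ + K·y = [189/86, -51/86]
P' = (I − K·H)·P̄ = [103/86 35/86; 35/86 67/86]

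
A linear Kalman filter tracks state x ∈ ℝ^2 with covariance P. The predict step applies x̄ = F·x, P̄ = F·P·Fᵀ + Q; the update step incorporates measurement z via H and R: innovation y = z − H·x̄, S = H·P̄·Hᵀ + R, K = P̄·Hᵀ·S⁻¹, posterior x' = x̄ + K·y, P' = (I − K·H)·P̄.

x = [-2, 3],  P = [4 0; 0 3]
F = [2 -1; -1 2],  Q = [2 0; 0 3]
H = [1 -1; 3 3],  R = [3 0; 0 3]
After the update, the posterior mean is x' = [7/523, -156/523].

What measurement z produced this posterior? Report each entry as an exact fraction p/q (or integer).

z = [1, -1]

x̄ = F·x = [-7, 8]
P̄ = F·P·Fᵀ + Q = [21 -14; -14 19]
S = H·P̄·Hᵀ + R = [71 6; 6 111]
K = P̄·Hᵀ·S⁻¹ = [1253/2615 427/2615; -1251/2615 421/2615]
x' − x̄ = [3668/523, -4340/523] = K·y
y = (KᵀK)⁻¹·Kᵀ·(x' − x̄) = [16, -4]
z = y + H·x̄ = [16, -4] + [-15, 3] = [1, -1]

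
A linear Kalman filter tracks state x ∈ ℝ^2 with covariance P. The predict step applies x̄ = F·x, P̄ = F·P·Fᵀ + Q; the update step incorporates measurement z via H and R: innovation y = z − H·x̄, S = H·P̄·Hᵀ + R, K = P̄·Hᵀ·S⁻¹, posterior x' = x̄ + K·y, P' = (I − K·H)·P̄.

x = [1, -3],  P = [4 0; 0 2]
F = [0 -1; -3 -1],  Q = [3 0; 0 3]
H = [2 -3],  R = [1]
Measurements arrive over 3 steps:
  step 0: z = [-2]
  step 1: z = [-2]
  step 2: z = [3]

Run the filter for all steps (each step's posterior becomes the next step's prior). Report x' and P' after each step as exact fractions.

step 0: x' = [533/183, 476/183], P' = [907/183 604/183; 604/183 845/366]
step 1: x' = [-185643/184163, -678/26309], P' = [729998/184163 69977/26309; 69977/26309 49871/26309]
step 2: x' = [-42240486/75662557, -103080207/75662557], P' = [297965954/75662557 199861526/75662557; 199861526/75662557 142439210/75662557]

step 0: x̄ = F·x = [3, 0]
step 0: P̄ = F·P·Fᵀ + Q = [5 2; 2 41]
step 0: y = z − H·x̄ = [-8]
step 0: S = H·P̄·Hᵀ + R = [366]
step 0: K = P̄·Hᵀ·S⁻¹ = [2/183; -119/366]
step 0: x' = x̄ + K·y = [533/183, 476/183]
step 0: P' = (I − K·H)·P̄ = [907/183 604/183; 604/183 845/366]
step 1: x̄ = F·x = [-476/183, -2075/183]
step 1: P̄ = F·P·Fᵀ + Q = [1943/366 4469/366; 4469/366 25517/366]
step 1: y = z − H·x̄ = [-5639/183]
step 1: S = H·P̄·Hᵀ + R = [184163/366]
step 1: K = P̄·Hᵀ·S⁻¹ = [-9521/184163; -9659/26309]
step 1: x' = x̄ + K·y = [-185643/184163, -678/26309]
step 1: P' = (I − K·H)·P̄ = [729998/184163 69977/26309; 69977/26309 49871/26309]
step 2: x̄ = F·x = [678/26309, 561675/184163]
step 2: P̄ = F·P·Fᵀ + Q = [128798/26309 259802/26309; 259802/26309 10410602/184163]
step 2: y = z − H·x̄ = [2228022/184163]
step 2: S = H·P̄·Hᵀ + R = [75662557/184163]
step 2: K = P̄·Hᵀ·S⁻¹ = [-3652670/75662557; -27594578/75662557]
step 2: x' = x̄ + K·y = [-42240486/75662557, -103080207/75662557]
step 2: P' = (I − K·H)·P̄ = [297965954/75662557 199861526/75662557; 199861526/75662557 142439210/75662557]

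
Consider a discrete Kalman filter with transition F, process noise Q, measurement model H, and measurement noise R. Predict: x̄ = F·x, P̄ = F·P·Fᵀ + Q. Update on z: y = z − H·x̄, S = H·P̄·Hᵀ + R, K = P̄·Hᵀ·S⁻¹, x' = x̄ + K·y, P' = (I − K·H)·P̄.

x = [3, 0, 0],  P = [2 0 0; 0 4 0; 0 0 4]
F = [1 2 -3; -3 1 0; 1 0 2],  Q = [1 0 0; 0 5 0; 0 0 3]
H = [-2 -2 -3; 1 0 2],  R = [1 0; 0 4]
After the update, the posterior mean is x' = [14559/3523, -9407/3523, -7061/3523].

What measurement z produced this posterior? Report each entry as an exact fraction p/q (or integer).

x̄ = F·x = [3, -9, 3]
P̄ = F·P·Fᵀ + Q = [55 2 -22; 2 27 -6; -22 -6 21]
S = H·P̄·Hᵀ + R = [198 -62; -62 55]
K = P̄·Hᵀ·S⁻¹ = [-979/3523 -399/3523; -1410/3523 -2230/3523; 855/7046 1763/3523]
x' − x̄ = [3990/3523, 22300/3523, -17630/3523] = K·y
y = (KᵀK)⁻¹·Kᵀ·(x' − x̄) = [0, -10]
z = y + H·x̄ = [0, -10] + [3, 9] = [3, -1]

z = [3, -1]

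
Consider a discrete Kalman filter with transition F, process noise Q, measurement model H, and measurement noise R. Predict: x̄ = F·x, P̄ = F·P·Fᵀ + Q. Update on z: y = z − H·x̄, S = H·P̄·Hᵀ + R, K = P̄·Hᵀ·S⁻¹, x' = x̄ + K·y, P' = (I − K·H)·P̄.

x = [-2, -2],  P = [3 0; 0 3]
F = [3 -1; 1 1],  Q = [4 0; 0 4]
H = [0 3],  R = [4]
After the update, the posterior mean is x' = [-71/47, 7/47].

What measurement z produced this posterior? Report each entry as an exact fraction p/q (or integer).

z = [1]

x̄ = F·x = [-4, -4]
P̄ = F·P·Fᵀ + Q = [34 6; 6 10]
S = H·P̄·Hᵀ + R = [94]
K = P̄·Hᵀ·S⁻¹ = [9/47; 15/47]
x' − x̄ = [117/47, 195/47] = K·y
y = (KᵀK)⁻¹·Kᵀ·(x' − x̄) = [13]
z = y + H·x̄ = [13] + [-12] = [1]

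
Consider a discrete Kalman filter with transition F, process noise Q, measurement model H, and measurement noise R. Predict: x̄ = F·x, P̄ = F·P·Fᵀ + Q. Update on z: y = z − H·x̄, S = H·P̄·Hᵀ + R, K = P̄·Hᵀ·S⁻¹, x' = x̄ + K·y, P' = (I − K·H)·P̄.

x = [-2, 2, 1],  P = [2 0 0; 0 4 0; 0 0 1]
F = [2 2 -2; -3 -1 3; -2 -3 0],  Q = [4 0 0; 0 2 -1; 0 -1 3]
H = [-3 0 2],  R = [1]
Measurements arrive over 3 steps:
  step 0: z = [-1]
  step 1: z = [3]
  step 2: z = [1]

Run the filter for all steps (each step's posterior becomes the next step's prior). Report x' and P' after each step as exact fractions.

step 0: x̄ = F·x = [-2, 7, -2]
step 0: P̄ = F·P·Fᵀ + Q = [32 -26 -32; -26 33 23; -32 23 47]
step 0: y = z − H·x̄ = [-3]
step 0: S = H·P̄·Hᵀ + R = [861]
step 0: K = P̄·Hᵀ·S⁻¹ = [-160/861; 124/861; 190/861]
step 0: x' = x̄ + K·y = [-414/287, 1885/287, -764/287]
step 0: P' = (I − K·H)·P̄ = [1952/861 -2546/861 2848/861; -2546/861 13037/861 -3757/861; 2848/861 -3757/861 4367/861]
step 1: x̄ = F·x = [4470/287, -2935/287, -4827/287]
step 1: P̄ = F·P·Fᵀ + Q = [67772/861 -39500/861 -71720/861; -39500/861 27632/861 38681/861; -71720/861 38681/861 97172/861]
step 1: y = z − H·x̄ = [23925/287]
step 1: S = H·P̄·Hᵀ + R = [1860137/861]
step 1: K = P̄·Hᵀ·S⁻¹ = [-346756/1860137; 195862/1860137; 409504/1860137]
step 1: x' = x̄ + K·y = [65070/1860137, -2695135/1860137, 2851923/1860137]
step 1: P' = (I − K·H)·P̄ = [6765948/1860137 -6456548/1860137 9975544/1860137; -6456548/1860137 15142140/1860137 -9586891/1860137; 9975544/1860137 -9586891/1860137 15168068/1860137]
step 2: x̄ = F·x = [-10963976/1860137, 11055694/1860137, 7955265/1860137]
step 2: P̄ = F·P·Fᵀ + Q = [100983564/1860137 -67224592/1860137 -70970322/1860137; -67224592/1860137 55490824/1860137 39568698/1860137; -70970322/1860137 39568698/1860137 91444887/1860137]
step 2: y = z − H·x̄ = [-46942321/1860137]
step 2: S = H·P̄·Hᵀ + R = [2128135625/1860137]
step 2: K = P̄·Hᵀ·S⁻¹ = [-444891336/2128135625; 280811172/2128135625; 79160148/425627125]
step 2: x' = x̄ + K·y = [-1316352512/2128135625, 5562003274/2128135625, -177397959/425627125]
step 2: P' = (I − K·H)·P̄ = [9127510092/2128135625 -9747987184/2128135625 2693763894/425627125; -9747987184/2128135625 21093653368/2128135625 -2896315038/425627125; 2693763894/425627125 -2896315038/425627125 816045183/85125425]

step 0: x' = [-414/287, 1885/287, -764/287], P' = [1952/861 -2546/861 2848/861; -2546/861 13037/861 -3757/861; 2848/861 -3757/861 4367/861]
step 1: x' = [65070/1860137, -2695135/1860137, 2851923/1860137], P' = [6765948/1860137 -6456548/1860137 9975544/1860137; -6456548/1860137 15142140/1860137 -9586891/1860137; 9975544/1860137 -9586891/1860137 15168068/1860137]
step 2: x' = [-1316352512/2128135625, 5562003274/2128135625, -177397959/425627125], P' = [9127510092/2128135625 -9747987184/2128135625 2693763894/425627125; -9747987184/2128135625 21093653368/2128135625 -2896315038/425627125; 2693763894/425627125 -2896315038/425627125 816045183/85125425]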